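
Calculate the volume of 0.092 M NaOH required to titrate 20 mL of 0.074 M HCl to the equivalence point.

At equivalence: moles acid = moles base. moles HCl = 0.074 × 20/1000 = 0.00148 mol. V_base = moles / 0.092 × 1000 = 16.1 mL.

V_{base} = 16.1 mL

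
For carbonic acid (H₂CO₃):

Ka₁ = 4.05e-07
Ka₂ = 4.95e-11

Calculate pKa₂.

pKa₂ = -log(Ka₂) = -log(4.95e-11) = 10.31.

pK_{a2} = 10.31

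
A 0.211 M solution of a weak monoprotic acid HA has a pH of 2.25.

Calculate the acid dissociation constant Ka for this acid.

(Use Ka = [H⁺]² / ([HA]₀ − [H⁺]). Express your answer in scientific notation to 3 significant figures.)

[H⁺] = 10^(−pH) = 10^(−2.25) = 5.623e-03 M. For HA ⇌ H⁺ + A⁻, Ka = [H⁺][A⁻]/[HA] = [H⁺]² / ([HA]₀ − [H⁺]) = (5.623e-03)² / (0.211 − 5.623e-03) = 1.54e-04.

K_a = 1.54e-04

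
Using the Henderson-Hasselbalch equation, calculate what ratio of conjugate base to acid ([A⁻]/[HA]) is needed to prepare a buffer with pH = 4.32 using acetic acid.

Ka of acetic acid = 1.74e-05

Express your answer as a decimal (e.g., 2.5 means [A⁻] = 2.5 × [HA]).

pKa = -log(1.74e-05) = 4.7595. pH = pKa + log([A⁻]/[HA]), so log([A⁻]/[HA]) = pH − pKa = 4.32 − 4.7595 = -0.4395. [A⁻]/[HA] = 10^(-0.4395) = 0.364

[A⁻]/[HA] = 0.364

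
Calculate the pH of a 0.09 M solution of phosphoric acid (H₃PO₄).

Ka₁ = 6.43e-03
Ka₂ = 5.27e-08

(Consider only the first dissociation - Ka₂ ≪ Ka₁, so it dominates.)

First dissociation dominates. From Ka₁ = [H⁺][HA⁻]/[H₂A], x² + Ka₁·x − Ka₁·C = 0 with C = 0.09 M and Ka₁ = 6.43e-03. Solving: [H⁺] = (−Ka₁ + √(Ka₁² + 4·Ka₁·C)) / 2 = 2.1055e-02 M. pH = -log(2.1055e-02) = 1.68.

pH = 1.68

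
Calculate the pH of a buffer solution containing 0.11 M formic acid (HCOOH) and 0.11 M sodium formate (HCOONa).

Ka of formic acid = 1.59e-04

pKa = -log(1.59e-04) = 3.80. pH = pKa + log([A⁻]/[HA]) = 3.80 + log(0.11/0.11)

pH = 3.80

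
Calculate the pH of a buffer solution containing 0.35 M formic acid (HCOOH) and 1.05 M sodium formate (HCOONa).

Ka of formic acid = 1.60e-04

pKa = -log(1.60e-04) = 3.80. pH = pKa + log([A⁻]/[HA]) = 3.80 + log(1.05/0.35)

pH = 4.27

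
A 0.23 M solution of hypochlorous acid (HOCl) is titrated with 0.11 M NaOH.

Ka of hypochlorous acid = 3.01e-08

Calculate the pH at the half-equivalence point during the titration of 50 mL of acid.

At half-equivalence [HA] = [A⁻], so Henderson-Hasselbalch gives pH = pKa = -log(3.01e-08) = 7.52.

pH = pKa = 7.52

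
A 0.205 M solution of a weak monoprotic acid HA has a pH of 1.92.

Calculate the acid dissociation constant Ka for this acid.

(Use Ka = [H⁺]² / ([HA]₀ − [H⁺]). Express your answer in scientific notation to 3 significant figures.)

[H⁺] = 10^(−pH) = 10^(−1.92) = 1.202e-02 M. For HA ⇌ H⁺ + A⁻, Ka = [H⁺][A⁻]/[HA] = [H⁺]² / ([HA]₀ − [H⁺]) = (1.202e-02)² / (0.205 − 1.202e-02) = 7.49e-04.

K_a = 7.49e-04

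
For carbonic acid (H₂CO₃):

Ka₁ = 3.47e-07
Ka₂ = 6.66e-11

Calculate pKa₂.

pKa₂ = -log(Ka₂) = -log(6.66e-11) = 10.18.

pK_{a2} = 10.18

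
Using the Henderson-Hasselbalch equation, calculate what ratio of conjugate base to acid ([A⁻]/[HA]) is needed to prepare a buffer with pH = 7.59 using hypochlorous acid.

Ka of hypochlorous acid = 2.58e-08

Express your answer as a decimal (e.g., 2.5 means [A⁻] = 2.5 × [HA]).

pKa = -log(2.58e-08) = 7.5884. pH = pKa + log([A⁻]/[HA]), so log([A⁻]/[HA]) = pH − pKa = 7.59 − 7.5884 = 0.0016. [A⁻]/[HA] = 10^(0.0016) = 1.00

[A⁻]/[HA] = 1.00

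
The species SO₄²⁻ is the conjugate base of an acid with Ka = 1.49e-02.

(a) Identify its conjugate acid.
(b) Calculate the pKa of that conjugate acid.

(a) The conjugate acid is formed by adding one H⁺ to SO₄²⁻, giving HSO₄⁻. (b) pKa = -log(Ka) = -log(1.49e-02) = 1.83.

Conjugate acid: HSO₄⁻; pK_a = 1.83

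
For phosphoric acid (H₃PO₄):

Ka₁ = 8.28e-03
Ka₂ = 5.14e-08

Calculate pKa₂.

pKa₂ = -log(Ka₂) = -log(5.14e-08) = 7.29.

pK_{a2} = 7.29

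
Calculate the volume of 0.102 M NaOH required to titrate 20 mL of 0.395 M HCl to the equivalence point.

At equivalence: moles acid = moles base. moles HCl = 0.395 × 20/1000 = 0.0079 mol. V_base = moles / 0.102 × 1000 = 77.5 mL.

V_{base} = 77.5 mL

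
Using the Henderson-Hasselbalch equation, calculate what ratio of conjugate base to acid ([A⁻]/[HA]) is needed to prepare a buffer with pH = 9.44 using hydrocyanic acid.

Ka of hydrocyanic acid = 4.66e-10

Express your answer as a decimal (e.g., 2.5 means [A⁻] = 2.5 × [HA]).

pKa = -log(4.66e-10) = 9.3316. pH = pKa + log([A⁻]/[HA]), so log([A⁻]/[HA]) = pH − pKa = 9.44 − 9.3316 = 0.1084. [A⁻]/[HA] = 10^(0.1084) = 1.28

[A⁻]/[HA] = 1.28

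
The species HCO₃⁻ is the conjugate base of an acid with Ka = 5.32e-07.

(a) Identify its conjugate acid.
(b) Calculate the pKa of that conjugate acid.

(a) The conjugate acid is formed by adding one H⁺ to HCO₃⁻, giving H₂CO₃. (b) pKa = -log(Ka) = -log(5.32e-07) = 6.27.

Conjugate acid: H₂CO₃; pK_a = 6.27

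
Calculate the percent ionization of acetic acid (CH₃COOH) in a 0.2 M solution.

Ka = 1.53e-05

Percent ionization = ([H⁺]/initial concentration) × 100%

Using Ka equilibrium: x² + Ka×x - Ka×C = 0. Solving: [H⁺] = 1.7417e-03. Percent = (1.7417e-03/0.2) × 100

Percent ionization = 0.871%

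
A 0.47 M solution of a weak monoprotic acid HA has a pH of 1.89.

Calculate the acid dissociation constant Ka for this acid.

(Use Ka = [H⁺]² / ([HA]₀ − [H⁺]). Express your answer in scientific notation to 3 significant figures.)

[H⁺] = 10^(−pH) = 10^(−1.89) = 1.288e-02 M. For HA ⇌ H⁺ + A⁻, Ka = [H⁺][A⁻]/[HA] = [H⁺]² / ([HA]₀ − [H⁺]) = (1.288e-02)² / (0.47 − 1.288e-02) = 3.63e-04.

K_a = 3.63e-04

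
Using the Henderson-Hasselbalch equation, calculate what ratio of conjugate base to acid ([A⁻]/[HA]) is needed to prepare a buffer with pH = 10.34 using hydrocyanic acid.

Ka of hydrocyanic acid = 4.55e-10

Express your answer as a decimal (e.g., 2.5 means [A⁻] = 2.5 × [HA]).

pKa = -log(4.55e-10) = 9.3420. pH = pKa + log([A⁻]/[HA]), so log([A⁻]/[HA]) = pH − pKa = 10.34 − 9.3420 = 0.9980. [A⁻]/[HA] = 10^(0.9980) = 9.95

[A⁻]/[HA] = 9.95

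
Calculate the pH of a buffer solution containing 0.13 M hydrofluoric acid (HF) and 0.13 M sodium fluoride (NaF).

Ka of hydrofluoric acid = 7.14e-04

pKa = -log(7.14e-04) = 3.15. pH = pKa + log([A⁻]/[HA]) = 3.15 + log(0.13/0.13)

pH = 3.15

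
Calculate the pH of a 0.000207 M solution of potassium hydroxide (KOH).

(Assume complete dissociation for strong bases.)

[OH⁻] = 0.000207 M for strong base. pOH = -log[OH⁻] = 3.68, pH = 14 - pOH

pH = 10.32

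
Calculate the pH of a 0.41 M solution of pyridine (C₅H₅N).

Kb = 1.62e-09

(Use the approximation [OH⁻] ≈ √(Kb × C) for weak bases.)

[OH⁻] = √(Kb × C) = √(1.62e-09 × 0.41) = 2.5772e-05. pOH = 4.59, pH = 14 - pOH

pH = 9.41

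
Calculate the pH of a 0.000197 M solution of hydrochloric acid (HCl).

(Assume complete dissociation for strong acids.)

[H⁺] = 0.000197 M for strong acid. pH = -log[H⁺] = -log(0.000197)

pH = 3.71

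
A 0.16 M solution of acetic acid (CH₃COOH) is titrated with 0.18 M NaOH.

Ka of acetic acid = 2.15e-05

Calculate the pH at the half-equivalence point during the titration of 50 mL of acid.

At half-equivalence [HA] = [A⁻], so Henderson-Hasselbalch gives pH = pKa = -log(2.15e-05) = 4.67.

pH = pKa = 4.67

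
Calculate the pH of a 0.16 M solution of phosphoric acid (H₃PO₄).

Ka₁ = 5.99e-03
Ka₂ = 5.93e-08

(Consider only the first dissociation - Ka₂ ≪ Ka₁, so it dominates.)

First dissociation dominates. From Ka₁ = [H⁺][HA⁻]/[H₂A], x² + Ka₁·x − Ka₁·C = 0 with C = 0.16 M and Ka₁ = 5.99e-03. Solving: [H⁺] = (−Ka₁ + √(Ka₁² + 4·Ka₁·C)) / 2 = 2.8108e-02 M. pH = -log(2.8108e-02) = 1.55.

pH = 1.55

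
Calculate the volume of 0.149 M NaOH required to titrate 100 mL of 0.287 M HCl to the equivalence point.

At equivalence: moles acid = moles base. moles HCl = 0.287 × 100/1000 = 0.0287 mol. V_base = moles / 0.149 × 1000 = 192.6 mL.

V_{base} = 192.6 mL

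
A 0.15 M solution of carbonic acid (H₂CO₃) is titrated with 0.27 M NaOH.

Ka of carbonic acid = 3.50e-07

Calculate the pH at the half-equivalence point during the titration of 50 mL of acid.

At half-equivalence [HA] = [A⁻], so Henderson-Hasselbalch gives pH = pKa = -log(3.50e-07) = 6.46.

pH = pKa = 6.46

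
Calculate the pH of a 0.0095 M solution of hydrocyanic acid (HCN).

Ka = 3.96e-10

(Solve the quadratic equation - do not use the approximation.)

x² + Ka×x - Ka×C = 0. Using quadratic formula: [H⁺] = 1.9394e-06

pH = 5.71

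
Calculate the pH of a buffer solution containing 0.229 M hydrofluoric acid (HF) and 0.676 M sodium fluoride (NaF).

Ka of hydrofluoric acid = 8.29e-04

pKa = -log(8.29e-04) = 3.08. pH = pKa + log([A⁻]/[HA]) = 3.08 + log(0.676/0.229)

pH = 3.55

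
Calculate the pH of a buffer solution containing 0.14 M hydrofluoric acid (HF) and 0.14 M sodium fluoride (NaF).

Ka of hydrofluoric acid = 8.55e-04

pKa = -log(8.55e-04) = 3.07. pH = pKa + log([A⁻]/[HA]) = 3.07 + log(0.14/0.14)

pH = 3.07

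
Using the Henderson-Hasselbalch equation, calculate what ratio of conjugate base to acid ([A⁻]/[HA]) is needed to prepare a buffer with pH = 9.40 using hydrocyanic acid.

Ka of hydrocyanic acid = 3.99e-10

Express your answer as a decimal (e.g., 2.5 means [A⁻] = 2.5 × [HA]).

pKa = -log(3.99e-10) = 9.3990. pH = pKa + log([A⁻]/[HA]), so log([A⁻]/[HA]) = pH − pKa = 9.40 − 9.3990 = 0.0010. [A⁻]/[HA] = 10^(0.0010) = 1.00

[A⁻]/[HA] = 1.00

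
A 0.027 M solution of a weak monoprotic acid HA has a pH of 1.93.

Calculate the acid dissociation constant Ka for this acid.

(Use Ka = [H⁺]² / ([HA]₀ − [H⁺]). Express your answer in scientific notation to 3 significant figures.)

[H⁺] = 10^(−pH) = 10^(−1.93) = 1.175e-02 M. For HA ⇌ H⁺ + A⁻, Ka = [H⁺][A⁻]/[HA] = [H⁺]² / ([HA]₀ − [H⁺]) = (1.175e-02)² / (0.027 − 1.175e-02) = 9.05e-03.

K_a = 9.05e-03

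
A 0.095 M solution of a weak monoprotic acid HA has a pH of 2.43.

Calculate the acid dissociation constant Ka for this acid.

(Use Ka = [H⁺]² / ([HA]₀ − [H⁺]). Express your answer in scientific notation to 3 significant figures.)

[H⁺] = 10^(−pH) = 10^(−2.43) = 3.715e-03 M. For HA ⇌ H⁺ + A⁻, Ka = [H⁺][A⁻]/[HA] = [H⁺]² / ([HA]₀ − [H⁺]) = (3.715e-03)² / (0.095 − 3.715e-03) = 1.51e-04.

K_a = 1.51e-04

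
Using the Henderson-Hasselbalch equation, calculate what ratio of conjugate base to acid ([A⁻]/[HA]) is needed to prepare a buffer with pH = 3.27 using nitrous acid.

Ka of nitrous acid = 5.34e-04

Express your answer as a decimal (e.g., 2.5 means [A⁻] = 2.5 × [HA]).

pKa = -log(5.34e-04) = 3.2725. pH = pKa + log([A⁻]/[HA]), so log([A⁻]/[HA]) = pH − pKa = 3.27 − 3.2725 = -0.0025. [A⁻]/[HA] = 10^(-0.0025) = 0.994

[A⁻]/[HA] = 0.994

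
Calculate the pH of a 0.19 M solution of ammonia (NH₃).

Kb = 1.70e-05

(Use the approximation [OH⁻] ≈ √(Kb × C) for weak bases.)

[OH⁻] = √(Kb × C) = √(1.70e-05 × 0.19) = 1.7972e-03. pOH = 2.75, pH = 14 - pOH

pH = 11.25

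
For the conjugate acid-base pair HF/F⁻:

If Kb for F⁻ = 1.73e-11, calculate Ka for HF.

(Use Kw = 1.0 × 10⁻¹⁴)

For a conjugate pair Ka × Kb = Kw, so Ka = Kw/Kb = 1.0 × 10⁻¹⁴ / 1.73e-11 = 5.78e-04.

K_a = 5.78e-04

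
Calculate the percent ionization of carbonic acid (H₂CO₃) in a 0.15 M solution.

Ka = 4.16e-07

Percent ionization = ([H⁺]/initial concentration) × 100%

Using Ka equilibrium: x² + Ka×x - Ka×C = 0. Solving: [H⁺] = 2.4959e-04. Percent = (2.4959e-04/0.15) × 100

Percent ionization = 0.166%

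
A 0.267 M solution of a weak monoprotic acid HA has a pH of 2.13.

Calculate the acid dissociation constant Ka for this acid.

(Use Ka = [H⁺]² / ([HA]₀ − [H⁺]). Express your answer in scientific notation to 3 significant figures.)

[H⁺] = 10^(−pH) = 10^(−2.13) = 7.413e-03 M. For HA ⇌ H⁺ + A⁻, Ka = [H⁺][A⁻]/[HA] = [H⁺]² / ([HA]₀ − [H⁺]) = (7.413e-03)² / (0.267 − 7.413e-03) = 2.12e-04.

K_a = 2.12e-04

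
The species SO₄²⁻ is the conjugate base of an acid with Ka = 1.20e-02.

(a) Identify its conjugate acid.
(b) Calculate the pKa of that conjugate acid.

(a) The conjugate acid is formed by adding one H⁺ to SO₄²⁻, giving HSO₄⁻. (b) pKa = -log(Ka) = -log(1.20e-02) = 1.92.

Conjugate acid: HSO₄⁻; pK_a = 1.92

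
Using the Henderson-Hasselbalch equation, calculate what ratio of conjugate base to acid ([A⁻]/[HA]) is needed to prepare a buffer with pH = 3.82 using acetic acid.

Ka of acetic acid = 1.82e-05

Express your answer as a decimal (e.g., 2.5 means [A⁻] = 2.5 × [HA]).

pKa = -log(1.82e-05) = 4.7399. pH = pKa + log([A⁻]/[HA]), so log([A⁻]/[HA]) = pH − pKa = 3.82 − 4.7399 = -0.9199. [A⁻]/[HA] = 10^(-0.9199) = 0.120

[A⁻]/[HA] = 0.120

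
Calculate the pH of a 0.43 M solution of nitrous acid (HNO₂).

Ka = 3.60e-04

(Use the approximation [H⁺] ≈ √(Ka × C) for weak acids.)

[H⁺] = √(Ka × C) = √(3.60e-04 × 0.43) = 1.2442e-02. pH = -log(1.2442e-02)

pH = 1.91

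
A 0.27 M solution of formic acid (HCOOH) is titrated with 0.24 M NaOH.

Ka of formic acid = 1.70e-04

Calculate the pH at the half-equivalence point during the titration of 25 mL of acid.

At half-equivalence [HA] = [A⁻], so Henderson-Hasselbalch gives pH = pKa = -log(1.70e-04) = 3.77.

pH = pKa = 3.77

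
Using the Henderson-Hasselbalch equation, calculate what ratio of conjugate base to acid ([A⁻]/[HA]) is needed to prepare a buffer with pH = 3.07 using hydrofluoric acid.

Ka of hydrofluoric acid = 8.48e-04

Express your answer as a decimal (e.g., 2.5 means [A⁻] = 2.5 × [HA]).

pKa = -log(8.48e-04) = 3.0716. pH = pKa + log([A⁻]/[HA]), so log([A⁻]/[HA]) = pH − pKa = 3.07 − 3.0716 = -0.0016. [A⁻]/[HA] = 10^(-0.0016) = 0.996

[A⁻]/[HA] = 0.996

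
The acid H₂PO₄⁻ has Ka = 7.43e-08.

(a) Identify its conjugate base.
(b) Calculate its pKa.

(a) The conjugate base is formed by removing one H⁺ from H₂PO₄⁻, giving HPO₄²⁻. (b) pKa = -log(Ka) = -log(7.43e-08) = 7.13.

Conjugate base: HPO₄²⁻; pK_a = 7.13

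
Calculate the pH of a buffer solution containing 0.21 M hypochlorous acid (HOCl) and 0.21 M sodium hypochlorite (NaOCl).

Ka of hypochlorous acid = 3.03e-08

pKa = -log(3.03e-08) = 7.52. pH = pKa + log([A⁻]/[HA]) = 7.52 + log(0.21/0.21)

pH = 7.52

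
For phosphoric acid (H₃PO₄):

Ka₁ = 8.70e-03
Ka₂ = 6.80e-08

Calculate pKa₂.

pKa₂ = -log(Ka₂) = -log(6.80e-08) = 7.17.

pK_{a2} = 7.17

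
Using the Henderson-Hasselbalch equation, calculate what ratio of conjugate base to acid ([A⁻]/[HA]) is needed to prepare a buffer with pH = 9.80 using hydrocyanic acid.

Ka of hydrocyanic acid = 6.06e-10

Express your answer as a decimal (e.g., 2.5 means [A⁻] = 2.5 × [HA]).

pKa = -log(6.06e-10) = 9.2175. pH = pKa + log([A⁻]/[HA]), so log([A⁻]/[HA]) = pH − pKa = 9.80 − 9.2175 = 0.5825. [A⁻]/[HA] = 10^(0.5825) = 3.82

[A⁻]/[HA] = 3.82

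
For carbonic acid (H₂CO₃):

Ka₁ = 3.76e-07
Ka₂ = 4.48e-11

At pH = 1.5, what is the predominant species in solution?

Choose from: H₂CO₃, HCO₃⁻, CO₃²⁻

pKa₁ = 6.42, pKa₂ = 10.35. For a polyprotic acid the predominant species crosses at each pKa: below pKa_n the protonated form dominates, above it the deprotonated form does. At pH = 1.5, the predominant species is H₂CO₃.

H₂CO₃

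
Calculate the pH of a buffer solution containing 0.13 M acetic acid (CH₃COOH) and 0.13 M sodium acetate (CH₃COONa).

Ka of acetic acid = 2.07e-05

pKa = -log(2.07e-05) = 4.68. pH = pKa + log([A⁻]/[HA]) = 4.68 + log(0.13/0.13)

pH = 4.68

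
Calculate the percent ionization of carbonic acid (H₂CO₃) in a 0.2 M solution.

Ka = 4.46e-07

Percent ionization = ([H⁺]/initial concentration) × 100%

Using Ka equilibrium: x² + Ka×x - Ka×C = 0. Solving: [H⁺] = 2.9844e-04. Percent = (2.9844e-04/0.2) × 100

Percent ionization = 0.149%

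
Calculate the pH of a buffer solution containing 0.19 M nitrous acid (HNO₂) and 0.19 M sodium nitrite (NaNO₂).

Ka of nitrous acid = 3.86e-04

pKa = -log(3.86e-04) = 3.41. pH = pKa + log([A⁻]/[HA]) = 3.41 + log(0.19/0.19)

pH = 3.41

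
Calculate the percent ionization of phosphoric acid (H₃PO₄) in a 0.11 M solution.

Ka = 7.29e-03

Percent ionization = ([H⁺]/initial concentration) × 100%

Using Ka equilibrium: x² + Ka×x - Ka×C = 0. Solving: [H⁺] = 2.4906e-02. Percent = (2.4906e-02/0.11) × 100

Percent ionization = 22.6%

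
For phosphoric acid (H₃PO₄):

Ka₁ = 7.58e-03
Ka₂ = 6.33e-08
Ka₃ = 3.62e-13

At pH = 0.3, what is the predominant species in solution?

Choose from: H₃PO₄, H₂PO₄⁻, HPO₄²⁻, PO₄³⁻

pKa₁ = 2.12, pKa₂ = 7.20, pKa₃ = 12.44. For a polyprotic acid the predominant species crosses at each pKa: below pKa_n the protonated form dominates, above it the deprotonated form does. At pH = 0.3, the predominant species is H₃PO₄.

H₃PO₄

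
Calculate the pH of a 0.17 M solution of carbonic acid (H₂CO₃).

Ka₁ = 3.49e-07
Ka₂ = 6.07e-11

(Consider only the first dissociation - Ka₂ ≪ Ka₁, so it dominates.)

First dissociation dominates. From Ka₁ = [H⁺][HA⁻]/[H₂A], x² + Ka₁·x − Ka₁·C = 0 with C = 0.17 M and Ka₁ = 3.49e-07. Solving: [H⁺] = (−Ka₁ + √(Ka₁² + 4·Ka₁·C)) / 2 = 2.4340e-04 M. pH = -log(2.4340e-04) = 3.61.

pH = 3.61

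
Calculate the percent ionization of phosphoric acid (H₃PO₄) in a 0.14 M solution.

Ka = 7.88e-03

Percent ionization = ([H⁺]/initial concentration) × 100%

Using Ka equilibrium: x² + Ka×x - Ka×C = 0. Solving: [H⁺] = 2.9507e-02. Percent = (2.9507e-02/0.14) × 100

Percent ionization = 21.1%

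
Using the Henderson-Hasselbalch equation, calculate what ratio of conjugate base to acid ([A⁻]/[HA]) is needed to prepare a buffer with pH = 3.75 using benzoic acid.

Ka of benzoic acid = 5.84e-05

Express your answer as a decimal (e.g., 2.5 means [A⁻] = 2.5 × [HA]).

pKa = -log(5.84e-05) = 4.2336. pH = pKa + log([A⁻]/[HA]), so log([A⁻]/[HA]) = pH − pKa = 3.75 − 4.2336 = -0.4836. [A⁻]/[HA] = 10^(-0.4836) = 0.328

[A⁻]/[HA] = 0.328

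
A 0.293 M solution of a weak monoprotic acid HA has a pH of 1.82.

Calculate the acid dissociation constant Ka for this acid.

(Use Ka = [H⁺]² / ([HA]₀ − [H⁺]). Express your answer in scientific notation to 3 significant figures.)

[H⁺] = 10^(−pH) = 10^(−1.82) = 1.514e-02 M. For HA ⇌ H⁺ + A⁻, Ka = [H⁺][A⁻]/[HA] = [H⁺]² / ([HA]₀ − [H⁺]) = (1.514e-02)² / (0.293 − 1.514e-02) = 8.24e-04.

K_a = 8.24e-04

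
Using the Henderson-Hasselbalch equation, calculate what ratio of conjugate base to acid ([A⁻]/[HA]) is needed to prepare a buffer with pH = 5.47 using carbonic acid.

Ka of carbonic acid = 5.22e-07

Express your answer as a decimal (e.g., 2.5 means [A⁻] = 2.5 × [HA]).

pKa = -log(5.22e-07) = 6.2823. pH = pKa + log([A⁻]/[HA]), so log([A⁻]/[HA]) = pH − pKa = 5.47 − 6.2823 = -0.8123. [A⁻]/[HA] = 10^(-0.8123) = 0.154

[A⁻]/[HA] = 0.154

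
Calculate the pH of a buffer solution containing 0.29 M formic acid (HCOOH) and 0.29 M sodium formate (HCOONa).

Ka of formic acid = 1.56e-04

pKa = -log(1.56e-04) = 3.81. pH = pKa + log([A⁻]/[HA]) = 3.81 + log(0.29/0.29)

pH = 3.81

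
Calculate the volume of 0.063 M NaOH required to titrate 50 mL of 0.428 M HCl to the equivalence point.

At equivalence: moles acid = moles base. moles HCl = 0.428 × 50/1000 = 0.0214 mol. V_base = moles / 0.063 × 1000 = 339.7 mL.

V_{base} = 339.7 mL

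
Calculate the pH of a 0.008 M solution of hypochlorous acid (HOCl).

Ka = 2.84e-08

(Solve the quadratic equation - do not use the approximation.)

x² + Ka×x - Ka×C = 0. Using quadratic formula: [H⁺] = 1.5059e-05

pH = 4.82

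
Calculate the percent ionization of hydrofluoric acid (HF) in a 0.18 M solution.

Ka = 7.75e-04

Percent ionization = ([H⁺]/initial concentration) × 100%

Using Ka equilibrium: x² + Ka×x - Ka×C = 0. Solving: [H⁺] = 1.1430e-02. Percent = (1.1430e-02/0.18) × 100

Percent ionization = 6.35%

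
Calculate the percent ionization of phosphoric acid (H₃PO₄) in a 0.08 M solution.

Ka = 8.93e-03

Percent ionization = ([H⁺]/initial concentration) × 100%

Using Ka equilibrium: x² + Ka×x - Ka×C = 0. Solving: [H⁺] = 2.2634e-02. Percent = (2.2634e-02/0.08) × 100

Percent ionization = 28.3%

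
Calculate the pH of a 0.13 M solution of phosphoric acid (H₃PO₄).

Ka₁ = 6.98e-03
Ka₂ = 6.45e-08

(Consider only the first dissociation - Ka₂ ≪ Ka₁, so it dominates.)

First dissociation dominates. From Ka₁ = [H⁺][HA⁻]/[H₂A], x² + Ka₁·x − Ka₁·C = 0 with C = 0.13 M and Ka₁ = 6.98e-03. Solving: [H⁺] = (−Ka₁ + √(Ka₁² + 4·Ka₁·C)) / 2 = 2.6835e-02 M. pH = -log(2.6835e-02) = 1.57.

pH = 1.57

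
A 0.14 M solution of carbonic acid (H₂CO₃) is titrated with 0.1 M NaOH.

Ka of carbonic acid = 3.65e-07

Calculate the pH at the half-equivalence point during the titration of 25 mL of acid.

At half-equivalence [HA] = [A⁻], so Henderson-Hasselbalch gives pH = pKa = -log(3.65e-07) = 6.44.

pH = pKa = 6.44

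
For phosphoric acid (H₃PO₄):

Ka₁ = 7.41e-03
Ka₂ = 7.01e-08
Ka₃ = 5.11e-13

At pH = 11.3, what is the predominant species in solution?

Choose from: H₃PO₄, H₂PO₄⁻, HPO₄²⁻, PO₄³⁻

pKa₁ = 2.13, pKa₂ = 7.15, pKa₃ = 12.29. For a polyprotic acid the predominant species crosses at each pKa: below pKa_n the protonated form dominates, above it the deprotonated form does. At pH = 11.3, the predominant species is HPO₄²⁻.

HPO₄²⁻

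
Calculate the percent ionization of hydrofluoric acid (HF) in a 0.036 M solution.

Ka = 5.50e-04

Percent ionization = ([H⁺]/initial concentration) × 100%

Using Ka equilibrium: x² + Ka×x - Ka×C = 0. Solving: [H⁺] = 4.1832e-03. Percent = (4.1832e-03/0.036) × 100

Percent ionization = 11.6%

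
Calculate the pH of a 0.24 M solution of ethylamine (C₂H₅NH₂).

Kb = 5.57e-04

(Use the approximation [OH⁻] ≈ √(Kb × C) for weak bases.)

[OH⁻] = √(Kb × C) = √(5.57e-04 × 0.24) = 1.1562e-02. pOH = 1.94, pH = 14 - pOH

pH = 12.06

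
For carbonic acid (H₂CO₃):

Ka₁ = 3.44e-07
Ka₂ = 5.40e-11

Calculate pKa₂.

pKa₂ = -log(Ka₂) = -log(5.40e-11) = 10.27.

pK_{a2} = 10.27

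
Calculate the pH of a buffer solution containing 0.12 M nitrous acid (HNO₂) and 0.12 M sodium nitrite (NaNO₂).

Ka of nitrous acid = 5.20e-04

pKa = -log(5.20e-04) = 3.28. pH = pKa + log([A⁻]/[HA]) = 3.28 + log(0.12/0.12)

pH = 3.28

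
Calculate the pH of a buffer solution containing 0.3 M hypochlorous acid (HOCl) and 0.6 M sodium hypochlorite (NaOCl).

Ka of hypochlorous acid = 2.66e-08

pKa = -log(2.66e-08) = 7.58. pH = pKa + log([A⁻]/[HA]) = 7.58 + log(0.6/0.3)

pH = 7.88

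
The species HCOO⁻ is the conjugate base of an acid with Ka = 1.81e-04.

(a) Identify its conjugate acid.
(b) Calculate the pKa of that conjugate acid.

(a) The conjugate acid is formed by adding one H⁺ to HCOO⁻, giving HCOOH. (b) pKa = -log(Ka) = -log(1.81e-04) = 3.74.

Conjugate acid: HCOOH; pK_a = 3.74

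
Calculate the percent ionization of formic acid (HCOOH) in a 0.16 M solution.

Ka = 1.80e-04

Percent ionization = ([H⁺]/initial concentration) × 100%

Using Ka equilibrium: x² + Ka×x - Ka×C = 0. Solving: [H⁺] = 5.2773e-03. Percent = (5.2773e-03/0.16) × 100

Percent ionization = 3.3%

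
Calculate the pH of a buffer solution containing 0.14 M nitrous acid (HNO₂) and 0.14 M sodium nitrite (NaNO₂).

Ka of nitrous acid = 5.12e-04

pKa = -log(5.12e-04) = 3.29. pH = pKa + log([A⁻]/[HA]) = 3.29 + log(0.14/0.14)

pH = 3.29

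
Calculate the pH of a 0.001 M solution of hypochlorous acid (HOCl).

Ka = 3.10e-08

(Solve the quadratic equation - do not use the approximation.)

x² + Ka×x - Ka×C = 0. Using quadratic formula: [H⁺] = 5.5523e-06

pH = 5.26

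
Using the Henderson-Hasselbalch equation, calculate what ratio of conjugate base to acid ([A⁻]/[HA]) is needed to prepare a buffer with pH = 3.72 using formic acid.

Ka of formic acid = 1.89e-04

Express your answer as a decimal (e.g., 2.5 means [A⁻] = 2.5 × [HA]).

pKa = -log(1.89e-04) = 3.7235. pH = pKa + log([A⁻]/[HA]), so log([A⁻]/[HA]) = pH − pKa = 3.72 − 3.7235 = -0.0035. [A⁻]/[HA] = 10^(-0.0035) = 0.992

[A⁻]/[HA] = 0.992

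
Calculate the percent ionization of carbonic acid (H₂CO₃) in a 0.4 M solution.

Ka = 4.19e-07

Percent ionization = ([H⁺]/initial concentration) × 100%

Using Ka equilibrium: x² + Ka×x - Ka×C = 0. Solving: [H⁺] = 4.0918e-04. Percent = (4.0918e-04/0.4) × 100

Percent ionization = 0.102%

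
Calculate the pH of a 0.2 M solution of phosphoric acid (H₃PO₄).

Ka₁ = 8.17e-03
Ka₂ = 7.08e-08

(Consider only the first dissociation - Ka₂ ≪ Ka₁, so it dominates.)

First dissociation dominates. From Ka₁ = [H⁺][HA⁻]/[H₂A], x² + Ka₁·x − Ka₁·C = 0 with C = 0.2 M and Ka₁ = 8.17e-03. Solving: [H⁺] = (−Ka₁ + √(Ka₁² + 4·Ka₁·C)) / 2 = 3.6544e-02 M. pH = -log(3.6544e-02) = 1.44.

pH = 1.44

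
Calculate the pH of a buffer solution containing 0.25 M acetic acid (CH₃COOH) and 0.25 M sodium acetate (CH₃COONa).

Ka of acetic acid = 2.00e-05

pKa = -log(2.00e-05) = 4.70. pH = pKa + log([A⁻]/[HA]) = 4.70 + log(0.25/0.25)

pH = 4.70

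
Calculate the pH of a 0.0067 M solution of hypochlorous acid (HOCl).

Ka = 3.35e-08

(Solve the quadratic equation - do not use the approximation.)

x² + Ka×x - Ka×C = 0. Using quadratic formula: [H⁺] = 1.4965e-05

pH = 4.82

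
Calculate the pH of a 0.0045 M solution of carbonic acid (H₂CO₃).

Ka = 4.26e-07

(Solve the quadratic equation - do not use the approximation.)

x² + Ka×x - Ka×C = 0. Using quadratic formula: [H⁺] = 4.3571e-05

pH = 4.36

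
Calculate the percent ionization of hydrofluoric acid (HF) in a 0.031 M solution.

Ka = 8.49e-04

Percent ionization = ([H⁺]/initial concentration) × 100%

Using Ka equilibrium: x² + Ka×x - Ka×C = 0. Solving: [H⁺] = 4.7232e-03. Percent = (4.7232e-03/0.031) × 100

Percent ionization = 15.2%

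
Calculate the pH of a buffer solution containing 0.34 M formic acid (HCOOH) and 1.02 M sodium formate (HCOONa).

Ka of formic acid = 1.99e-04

pKa = -log(1.99e-04) = 3.70. pH = pKa + log([A⁻]/[HA]) = 3.70 + log(1.02/0.34)

pH = 4.18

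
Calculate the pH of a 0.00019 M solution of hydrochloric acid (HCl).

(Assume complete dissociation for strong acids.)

[H⁺] = 0.00019 M for strong acid. pH = -log[H⁺] = -log(0.00019)

pH = 3.72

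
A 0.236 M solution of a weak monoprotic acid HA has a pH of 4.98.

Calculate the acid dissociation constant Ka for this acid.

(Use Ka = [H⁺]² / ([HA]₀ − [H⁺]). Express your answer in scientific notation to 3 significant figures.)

[H⁺] = 10^(−pH) = 10^(−4.98) = 1.047e-05 M. For HA ⇌ H⁺ + A⁻, Ka = [H⁺][A⁻]/[HA] = [H⁺]² / ([HA]₀ − [H⁺]) = (1.047e-05)² / (0.236 − 1.047e-05) = 4.65e-10.

K_a = 4.65e-10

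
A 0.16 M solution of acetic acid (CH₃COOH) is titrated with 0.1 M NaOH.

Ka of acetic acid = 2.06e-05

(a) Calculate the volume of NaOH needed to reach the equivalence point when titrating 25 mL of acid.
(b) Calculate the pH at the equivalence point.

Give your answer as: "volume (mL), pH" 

moles acid = 0.16 × 25/1000 = 0.004 mol; V_base = moles/0.1 × 1000 = 40.0 mL. At equivalence only the conjugate base is present: [A⁻] = 0.004/0.065 = 6.1538e-02 M. Kb = Kw/Ka = 4.85e-10; [OH⁻] = √(Kb × [A⁻]) = 5.4656e-06; pOH = 5.26; pH = 14 - pOH = 8.74.

V = 40.0 mL, pH = 8.74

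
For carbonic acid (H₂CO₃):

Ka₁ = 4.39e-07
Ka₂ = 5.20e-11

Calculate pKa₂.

pKa₂ = -log(Ka₂) = -log(5.20e-11) = 10.28.

pK_{a2} = 10.28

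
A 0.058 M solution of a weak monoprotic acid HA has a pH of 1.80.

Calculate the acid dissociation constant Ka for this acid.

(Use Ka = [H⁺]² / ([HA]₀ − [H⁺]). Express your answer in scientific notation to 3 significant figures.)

[H⁺] = 10^(−pH) = 10^(−1.80) = 1.585e-02 M. For HA ⇌ H⁺ + A⁻, Ka = [H⁺][A⁻]/[HA] = [H⁺]² / ([HA]₀ − [H⁺]) = (1.585e-02)² / (0.058 − 1.585e-02) = 5.96e-03.

K_a = 5.96e-03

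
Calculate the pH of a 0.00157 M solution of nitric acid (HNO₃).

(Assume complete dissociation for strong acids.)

[H⁺] = 0.00157 M for strong acid. pH = -log[H⁺] = -log(0.00157)

pH = 2.80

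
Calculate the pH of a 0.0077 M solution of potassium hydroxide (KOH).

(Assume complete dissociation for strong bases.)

[OH⁻] = 0.0077 M for strong base. pOH = -log[OH⁻] = 2.11, pH = 14 - pOH

pH = 11.89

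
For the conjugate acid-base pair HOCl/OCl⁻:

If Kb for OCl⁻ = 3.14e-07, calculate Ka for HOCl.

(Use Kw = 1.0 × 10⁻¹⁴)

For a conjugate pair Ka × Kb = Kw, so Ka = Kw/Kb = 1.0 × 10⁻¹⁴ / 3.14e-07 = 3.18e-08.

K_a = 3.18e-08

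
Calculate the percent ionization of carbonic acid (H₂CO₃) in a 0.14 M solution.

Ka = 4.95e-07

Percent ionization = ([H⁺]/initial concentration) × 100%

Using Ka equilibrium: x² + Ka×x - Ka×C = 0. Solving: [H⁺] = 2.6300e-04. Percent = (2.6300e-04/0.14) × 100

Percent ionization = 0.188%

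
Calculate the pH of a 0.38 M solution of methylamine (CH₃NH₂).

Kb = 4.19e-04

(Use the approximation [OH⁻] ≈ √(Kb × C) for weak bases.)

[OH⁻] = √(Kb × C) = √(4.19e-04 × 0.38) = 1.2618e-02. pOH = 1.90, pH = 14 - pOH

pH = 12.10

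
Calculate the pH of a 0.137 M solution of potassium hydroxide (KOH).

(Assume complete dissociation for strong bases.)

[OH⁻] = 0.137 M for strong base. pOH = -log[OH⁻] = 0.86, pH = 14 - pOH

pH = 13.14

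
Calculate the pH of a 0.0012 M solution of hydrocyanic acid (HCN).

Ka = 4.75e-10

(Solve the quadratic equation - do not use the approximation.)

x² + Ka×x - Ka×C = 0. Using quadratic formula: [H⁺] = 7.5475e-07

pH = 6.12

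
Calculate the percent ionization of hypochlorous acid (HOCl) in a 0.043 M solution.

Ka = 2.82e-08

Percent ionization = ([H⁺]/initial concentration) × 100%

Using Ka equilibrium: x² + Ka×x - Ka×C = 0. Solving: [H⁺] = 3.4808e-05. Percent = (3.4808e-05/0.043) × 100

Percent ionization = 0.0809%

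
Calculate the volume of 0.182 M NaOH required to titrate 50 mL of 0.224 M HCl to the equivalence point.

At equivalence: moles acid = moles base. moles HCl = 0.224 × 50/1000 = 0.0112 mol. V_base = moles / 0.182 × 1000 = 61.5 mL.

V_{base} = 61.5 mL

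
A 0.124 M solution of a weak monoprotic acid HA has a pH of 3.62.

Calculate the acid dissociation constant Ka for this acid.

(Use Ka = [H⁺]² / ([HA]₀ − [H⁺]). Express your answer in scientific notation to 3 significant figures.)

[H⁺] = 10^(−pH) = 10^(−3.62) = 2.399e-04 M. For HA ⇌ H⁺ + A⁻, Ka = [H⁺][A⁻]/[HA] = [H⁺]² / ([HA]₀ − [H⁺]) = (2.399e-04)² / (0.124 − 2.399e-04) = 4.65e-07.

K_a = 4.65e-07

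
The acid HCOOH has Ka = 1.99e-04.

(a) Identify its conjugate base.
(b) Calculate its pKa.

(a) The conjugate base is formed by removing one H⁺ from HCOOH, giving HCOO⁻. (b) pKa = -log(Ka) = -log(1.99e-04) = 3.70.

Conjugate base: HCOO⁻; pK_a = 3.70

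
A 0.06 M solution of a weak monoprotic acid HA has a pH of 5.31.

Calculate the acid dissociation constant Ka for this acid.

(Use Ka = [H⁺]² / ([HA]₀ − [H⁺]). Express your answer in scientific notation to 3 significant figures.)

[H⁺] = 10^(−pH) = 10^(−5.31) = 4.898e-06 M. For HA ⇌ H⁺ + A⁻, Ka = [H⁺][A⁻]/[HA] = [H⁺]² / ([HA]₀ − [H⁺]) = (4.898e-06)² / (0.06 − 4.898e-06) = 4.00e-10.

K_a = 4.00e-10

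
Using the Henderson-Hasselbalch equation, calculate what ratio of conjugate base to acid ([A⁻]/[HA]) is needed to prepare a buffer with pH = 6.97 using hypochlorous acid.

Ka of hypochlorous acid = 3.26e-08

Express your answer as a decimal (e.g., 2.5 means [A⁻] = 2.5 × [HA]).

pKa = -log(3.26e-08) = 7.4868. pH = pKa + log([A⁻]/[HA]), so log([A⁻]/[HA]) = pH − pKa = 6.97 − 7.4868 = -0.5168. [A⁻]/[HA] = 10^(-0.5168) = 0.304

[A⁻]/[HA] = 0.304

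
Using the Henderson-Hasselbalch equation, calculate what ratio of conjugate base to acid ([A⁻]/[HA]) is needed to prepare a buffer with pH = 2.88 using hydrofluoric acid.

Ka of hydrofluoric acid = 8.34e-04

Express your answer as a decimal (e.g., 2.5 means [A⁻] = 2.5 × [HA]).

pKa = -log(8.34e-04) = 3.0788. pH = pKa + log([A⁻]/[HA]), so log([A⁻]/[HA]) = pH − pKa = 2.88 − 3.0788 = -0.1988. [A⁻]/[HA] = 10^(-0.1988) = 0.633

[A⁻]/[HA] = 0.633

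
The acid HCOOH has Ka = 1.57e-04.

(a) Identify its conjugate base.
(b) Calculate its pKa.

(a) The conjugate base is formed by removing one H⁺ from HCOOH, giving HCOO⁻. (b) pKa = -log(Ka) = -log(1.57e-04) = 3.80.

Conjugate base: HCOO⁻; pK_a = 3.80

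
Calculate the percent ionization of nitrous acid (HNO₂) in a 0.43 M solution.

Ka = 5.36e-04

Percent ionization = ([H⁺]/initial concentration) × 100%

Using Ka equilibrium: x² + Ka×x - Ka×C = 0. Solving: [H⁺] = 1.4916e-02. Percent = (1.4916e-02/0.43) × 100

Percent ionization = 3.47%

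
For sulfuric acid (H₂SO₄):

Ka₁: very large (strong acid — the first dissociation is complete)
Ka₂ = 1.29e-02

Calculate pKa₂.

pKa₂ = -log(Ka₂) = -log(1.29e-02) = 1.89.

pK_{a2} = 1.89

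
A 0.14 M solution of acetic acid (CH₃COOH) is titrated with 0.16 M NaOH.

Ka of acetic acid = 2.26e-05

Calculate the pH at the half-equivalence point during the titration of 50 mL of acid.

At half-equivalence [HA] = [A⁻], so Henderson-Hasselbalch gives pH = pKa = -log(2.26e-05) = 4.65.

pH = pKa = 4.65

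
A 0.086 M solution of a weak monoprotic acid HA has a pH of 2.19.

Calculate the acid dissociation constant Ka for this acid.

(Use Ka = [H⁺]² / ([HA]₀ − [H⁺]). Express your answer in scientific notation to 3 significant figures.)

[H⁺] = 10^(−pH) = 10^(−2.19) = 6.457e-03 M. For HA ⇌ H⁺ + A⁻, Ka = [H⁺][A⁻]/[HA] = [H⁺]² / ([HA]₀ − [H⁺]) = (6.457e-03)² / (0.086 − 6.457e-03) = 5.24e-04.

K_a = 5.24e-04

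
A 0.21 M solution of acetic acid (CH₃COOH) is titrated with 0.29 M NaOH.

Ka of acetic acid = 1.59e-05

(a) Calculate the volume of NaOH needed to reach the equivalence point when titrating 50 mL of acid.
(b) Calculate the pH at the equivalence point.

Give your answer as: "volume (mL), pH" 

moles acid = 0.21 × 50/1000 = 0.0105 mol; V_base = moles/0.29 × 1000 = 36.2 mL. At equivalence only the conjugate base is present: [A⁻] = 0.0105/0.086 = 1.2180e-01 M. Kb = Kw/Ka = 6.29e-10; [OH⁻] = √(Kb × [A⁻]) = 8.7524e-06; pOH = 5.06; pH = 14 - pOH = 8.94.

V = 36.2 mL, pH = 8.94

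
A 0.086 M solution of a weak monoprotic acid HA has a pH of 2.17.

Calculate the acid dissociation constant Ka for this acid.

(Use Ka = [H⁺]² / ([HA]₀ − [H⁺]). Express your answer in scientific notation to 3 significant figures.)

[H⁺] = 10^(−pH) = 10^(−2.17) = 6.761e-03 M. For HA ⇌ H⁺ + A⁻, Ka = [H⁺][A⁻]/[HA] = [H⁺]² / ([HA]₀ − [H⁺]) = (6.761e-03)² / (0.086 − 6.761e-03) = 5.77e-04.

K_a = 5.77e-04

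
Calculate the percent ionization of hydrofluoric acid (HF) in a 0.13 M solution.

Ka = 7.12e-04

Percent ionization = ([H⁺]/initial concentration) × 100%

Using Ka equilibrium: x² + Ka×x - Ka×C = 0. Solving: [H⁺] = 9.2714e-03. Percent = (9.2714e-03/0.13) × 100

Percent ionization = 7.13%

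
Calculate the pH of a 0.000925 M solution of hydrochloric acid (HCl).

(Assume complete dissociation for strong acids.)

[H⁺] = 0.000925 M for strong acid. pH = -log[H⁺] = -log(0.000925)

pH = 3.03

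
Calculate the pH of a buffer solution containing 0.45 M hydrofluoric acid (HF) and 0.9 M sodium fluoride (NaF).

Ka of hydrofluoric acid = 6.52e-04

pKa = -log(6.52e-04) = 3.19. pH = pKa + log([A⁻]/[HA]) = 3.19 + log(0.9/0.45)

pH = 3.49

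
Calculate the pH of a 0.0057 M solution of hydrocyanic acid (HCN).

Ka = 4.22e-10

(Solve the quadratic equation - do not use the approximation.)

x² + Ka×x - Ka×C = 0. Using quadratic formula: [H⁺] = 1.5507e-06

pH = 5.81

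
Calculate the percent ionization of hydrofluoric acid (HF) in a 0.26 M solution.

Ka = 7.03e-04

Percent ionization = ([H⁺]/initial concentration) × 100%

Using Ka equilibrium: x² + Ka×x - Ka×C = 0. Solving: [H⁺] = 1.3173e-02. Percent = (1.3173e-02/0.26) × 100

Percent ionization = 5.07%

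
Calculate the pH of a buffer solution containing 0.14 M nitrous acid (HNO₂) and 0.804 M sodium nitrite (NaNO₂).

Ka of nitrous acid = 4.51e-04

pKa = -log(4.51e-04) = 3.35. pH = pKa + log([A⁻]/[HA]) = 3.35 + log(0.804/0.14)

pH = 4.10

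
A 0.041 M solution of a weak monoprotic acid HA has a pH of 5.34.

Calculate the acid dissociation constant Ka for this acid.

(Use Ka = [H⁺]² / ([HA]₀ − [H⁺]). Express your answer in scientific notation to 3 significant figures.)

[H⁺] = 10^(−pH) = 10^(−5.34) = 4.571e-06 M. For HA ⇌ H⁺ + A⁻, Ka = [H⁺][A⁻]/[HA] = [H⁺]² / ([HA]₀ − [H⁺]) = (4.571e-06)² / (0.041 − 4.571e-06) = 5.10e-10.

K_a = 5.10e-10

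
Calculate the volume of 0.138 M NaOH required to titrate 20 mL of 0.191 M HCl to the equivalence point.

At equivalence: moles acid = moles base. moles HCl = 0.191 × 20/1000 = 0.00382 mol. V_base = moles / 0.138 × 1000 = 27.7 mL.

V_{base} = 27.7 mL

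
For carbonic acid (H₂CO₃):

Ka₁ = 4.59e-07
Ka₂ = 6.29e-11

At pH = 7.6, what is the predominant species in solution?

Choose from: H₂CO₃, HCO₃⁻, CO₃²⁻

pKa₁ = 6.34, pKa₂ = 10.20. For a polyprotic acid the predominant species crosses at each pKa: below pKa_n the protonated form dominates, above it the deprotonated form does. At pH = 7.6, the predominant species is HCO₃⁻.

HCO₃⁻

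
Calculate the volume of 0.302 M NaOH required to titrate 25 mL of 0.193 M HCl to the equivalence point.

At equivalence: moles acid = moles base. moles HCl = 0.193 × 25/1000 = 0.004825 mol. V_base = moles / 0.302 × 1000 = 16.0 mL.

V_{base} = 16.0 mL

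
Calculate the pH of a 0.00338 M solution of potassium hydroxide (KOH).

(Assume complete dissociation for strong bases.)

[OH⁻] = 0.00338 M for strong base. pOH = -log[OH⁻] = 2.47, pH = 14 - pOH

pH = 11.53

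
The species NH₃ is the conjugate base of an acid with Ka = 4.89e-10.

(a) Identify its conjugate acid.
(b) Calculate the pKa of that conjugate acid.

(a) The conjugate acid is formed by adding one H⁺ to NH₃, giving NH₄⁺. (b) pKa = -log(Ka) = -log(4.89e-10) = 9.31.

Conjugate acid: NH₄⁺; pK_a = 9.31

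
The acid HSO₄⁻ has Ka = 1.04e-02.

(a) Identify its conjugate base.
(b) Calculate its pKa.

(a) The conjugate base is formed by removing one H⁺ from HSO₄⁻, giving SO₄²⁻. (b) pKa = -log(Ka) = -log(1.04e-02) = 1.98.

Conjugate base: SO₄²⁻; pK_a = 1.98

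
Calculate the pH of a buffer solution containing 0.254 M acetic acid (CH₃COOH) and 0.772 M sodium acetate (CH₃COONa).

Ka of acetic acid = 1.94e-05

pKa = -log(1.94e-05) = 4.71. pH = pKa + log([A⁻]/[HA]) = 4.71 + log(0.772/0.254)

pH = 5.19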